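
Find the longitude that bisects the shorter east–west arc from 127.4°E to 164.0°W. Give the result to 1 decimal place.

161.7°E

Signed shortest Δλ from +127.4° to -164.0° is +68.6°.
Midpoint longitude = +127.4° + (+68.6°)/2 = +127.4° + 34.3° = +161.7°.
(The naïve average (+127.4 + -164.0)/2 = -18.3° is on the wrong side of the globe.)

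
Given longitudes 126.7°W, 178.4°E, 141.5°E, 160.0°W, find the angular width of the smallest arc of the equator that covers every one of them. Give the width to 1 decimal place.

91.8°

Sort the longitudes: -160.0°, -126.7°, +141.5°, +178.4°.
Eastward gaps between consecutive values (wrapping around): 33.3°, 268.2°, 36.9°, 21.6°.
Largest gap = 268.2° ⇒ minimal covering band is its complement: 360° − 268.2° = 91.8°.
Band runs from +141.5° eastward to -126.7°, crossing the antimeridian.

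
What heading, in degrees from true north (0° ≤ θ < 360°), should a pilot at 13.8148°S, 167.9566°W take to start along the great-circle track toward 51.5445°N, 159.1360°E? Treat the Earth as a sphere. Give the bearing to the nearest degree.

339°

Δλ = 159.1360 − -167.9566 = 327.0926°; wrapped into (−180°, 180°]: -32.9074°.
θ = atan2( sin Δλ · cos φ₂ , cos φ₁ · sin φ₂ − sin φ₁ · cos φ₂ · cos Δλ )
  = atan2(-0.33787, 0.88511) = -20.893° → normalised to [0°, 360°): 339.107°.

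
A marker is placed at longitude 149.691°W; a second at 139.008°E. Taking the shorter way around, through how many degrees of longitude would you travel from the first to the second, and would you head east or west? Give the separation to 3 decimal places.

71.301° west

Raw difference: 139.008 − -149.691 = 288.699°.
Normalise into (−180°, 180°]: 288.699° − 360° = -71.301°.
Negative ⇒ the second point lies to the west; separation 71.301°.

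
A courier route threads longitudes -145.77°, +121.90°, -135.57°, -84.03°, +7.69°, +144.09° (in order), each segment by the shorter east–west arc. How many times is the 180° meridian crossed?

2

Leg 1: -145.77° → +121.90°, shortest Δλ = -92.33° (west) — crosses 180°.
Leg 2: +121.90° → -135.57°, shortest Δλ = 102.53° (east) — crosses 180°.
Leg 3: -135.57° → -84.03°, shortest Δλ = 51.54° (east) — does not cross 180°.
Leg 4: -84.03° → +7.69°, shortest Δλ = 91.72° (east) — does not cross 180°.
Leg 5: +7.69° → +144.09°, shortest Δλ = 136.4° (east) — does not cross 180°.
Total crossings: 2.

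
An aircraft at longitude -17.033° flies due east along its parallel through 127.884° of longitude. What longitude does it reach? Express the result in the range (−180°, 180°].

+110.851°

Start at -17.033°; shift +127.884° → +110.851°.
+110.851° already lies in (−180°, 180°].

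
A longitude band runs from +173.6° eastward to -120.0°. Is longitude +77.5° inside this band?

No

Band width going east from +173.6° to -120.0°: ((-120.0 − 173.6) mod 360) = 66.4°.
Offset of +77.5° east of the west edge: ((77.5 − 173.6) mod 360) = 263.9°.
263.9° > 66.4° ⇒ outside.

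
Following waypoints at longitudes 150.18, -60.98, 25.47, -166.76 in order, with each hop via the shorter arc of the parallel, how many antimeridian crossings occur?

2

Leg 1: +150.18° → -60.98°, shortest Δλ = 148.84° (east) — crosses 180°.
Leg 2: -60.98° → +25.47°, shortest Δλ = 86.45° (east) — does not cross 180°.
Leg 3: +25.47° → -166.76°, shortest Δλ = 167.77° (east) — crosses 180°.
Total crossings: 2.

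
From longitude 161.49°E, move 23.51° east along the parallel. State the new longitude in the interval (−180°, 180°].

175.00°W

Start at +161.49°; shift +23.51° → +185.00°.
+185.00° lies outside (−180°, 180°]; subtract 360° → -175.00°.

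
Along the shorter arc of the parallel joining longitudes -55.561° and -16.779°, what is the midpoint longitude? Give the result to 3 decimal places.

-36.170°

Signed shortest Δλ from -55.561° to -16.779° is +38.782°.
Midpoint longitude = -55.561° + (+38.782°)/2 = -55.561° + 19.391° = -36.170°.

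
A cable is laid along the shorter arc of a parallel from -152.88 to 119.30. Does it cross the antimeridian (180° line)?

Yes

Naïve |119.30 − -152.88| = 272.18° > 180°, so the shorter arc goes the other way round — across 180°.
Signed shortest Δλ = ((119.30 − -152.88 + 180) mod 360) − 180 = -87.82°.
Going west by 87.82° from -152.88° passes through 180° before reaching +119.30°.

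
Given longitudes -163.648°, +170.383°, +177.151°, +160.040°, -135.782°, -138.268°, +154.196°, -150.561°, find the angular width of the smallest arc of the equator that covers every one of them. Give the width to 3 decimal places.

70.022°

Sort the longitudes: -163.648°, -150.561°, -138.268°, -135.782°, +154.196°, +160.040°, +170.383°, +177.151°.
Eastward gaps between consecutive values (wrapping around): 13.087°, 12.293°, 2.486°, 289.978°, 5.844°, 10.343°, 6.768°, 19.201°.
Largest gap = 289.978° ⇒ minimal covering band is its complement: 360° − 289.978° = 70.022°.
Band runs from +154.196° eastward to -135.782°, crossing the antimeridian.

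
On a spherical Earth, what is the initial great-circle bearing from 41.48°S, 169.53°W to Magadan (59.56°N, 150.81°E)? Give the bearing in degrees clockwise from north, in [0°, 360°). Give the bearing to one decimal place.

340.3°

Δλ = 150.81 − -169.53 = 320.34°; wrapped into (−180°, 180°]: -39.66°.
θ = atan2( sin Δλ · cos φ₂ , cos φ₁ · sin φ₂ − sin φ₁ · cos φ₂ · cos Δλ )
  = atan2(-0.32335, 0.90426) = -19.676° → normalised to [0°, 360°): 340.324°.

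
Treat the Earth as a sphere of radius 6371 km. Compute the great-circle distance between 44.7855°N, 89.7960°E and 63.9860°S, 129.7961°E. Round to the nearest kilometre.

12592 km

Δλ = 129.7961 − 89.7960 = 40.0001°.
Δφ = -63.9860 − 44.7855 = -108.7715°.
a = sin²(Δφ/2) + cos φ₁ · cos φ₂ · sin²(Δλ/2) = 0.697311.
c = 2·atan2(√a, √(1−a)) = 1.97645 rad → d = 6371·c ≈ 12591.99 km.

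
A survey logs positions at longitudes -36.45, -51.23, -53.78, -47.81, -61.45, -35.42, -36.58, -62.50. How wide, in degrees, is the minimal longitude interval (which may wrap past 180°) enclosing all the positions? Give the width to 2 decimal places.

27.08°

Sort the longitudes: -62.50°, -61.45°, -53.78°, -51.23°, -47.81°, -36.58°, -36.45°, -35.42°.
Eastward gaps between consecutive values (wrapping around): 1.05°, 7.67°, 2.55°, 3.42°, 11.23°, 0.13°, 1.03°, 332.92°.
Largest gap = 332.92° ⇒ minimal covering band is its complement: 360° − 332.92° = 27.08°.
Band runs from -62.50° eastward to -35.42°.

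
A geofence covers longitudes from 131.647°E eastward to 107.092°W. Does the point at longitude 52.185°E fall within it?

Band width going east from +131.647° to -107.092°: ((-107.092 − 131.647) mod 360) = 121.261°.
Offset of +52.185° east of the west edge: ((52.185 − 131.647) mod 360) = 280.538°.
280.538° > 121.261° ⇒ outside.

No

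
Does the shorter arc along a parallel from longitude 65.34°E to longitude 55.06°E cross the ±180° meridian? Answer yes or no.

No

Signed shortest Δλ = ((55.06 − 65.34 + 180) mod 360) − 180 = -10.28°.
Going west by 10.28° from +65.34° reaches +55.06° without touching 180°.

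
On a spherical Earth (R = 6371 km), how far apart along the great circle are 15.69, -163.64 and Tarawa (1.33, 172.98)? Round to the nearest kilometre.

Δλ = 172.98 − -163.64 = 336.62°; wrapped into (−180°, 180°]: -23.38°.
Δφ = 1.33 − 15.69 = -14.36°.
a = sin²(Δφ/2) + cos φ₁ · cos φ₂ · sin²(Δλ/2) = 0.055135.
c = 2·atan2(√a, √(1−a)) = 0.47404 rad → d = 6371·c ≈ 3020.12 km.

3020 km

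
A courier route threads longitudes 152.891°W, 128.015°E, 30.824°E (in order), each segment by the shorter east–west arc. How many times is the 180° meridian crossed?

1

Leg 1: -152.891° → +128.015°, shortest Δλ = -79.094° (west) — crosses 180°.
Leg 2: +128.015° → +30.824°, shortest Δλ = -97.191° (west) — does not cross 180°.
Total crossings: 1.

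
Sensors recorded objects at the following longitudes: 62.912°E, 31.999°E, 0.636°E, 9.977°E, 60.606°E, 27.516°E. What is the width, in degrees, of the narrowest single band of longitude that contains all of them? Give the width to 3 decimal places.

Sort the longitudes: +0.636°, +9.977°, +27.516°, +31.999°, +60.606°, +62.912°.
Eastward gaps between consecutive values (wrapping around): 9.341°, 17.539°, 4.483°, 28.607°, 2.306°, 297.724°.
Largest gap = 297.724° ⇒ minimal covering band is its complement: 360° − 297.724° = 62.276°.
Band runs from +0.636° eastward to +62.912°.

62.276°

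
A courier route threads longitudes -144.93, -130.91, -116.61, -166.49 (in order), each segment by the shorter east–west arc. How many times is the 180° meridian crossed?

0

Leg 1: -144.93° → -130.91°, shortest Δλ = 14.02° (east) — does not cross 180°.
Leg 2: -130.91° → -116.61°, shortest Δλ = 14.3° (east) — does not cross 180°.
Leg 3: -116.61° → -166.49°, shortest Δλ = -49.88° (west) — does not cross 180°.
Total crossings: 0.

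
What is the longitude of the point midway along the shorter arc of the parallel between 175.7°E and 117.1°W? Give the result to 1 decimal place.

Signed shortest Δλ from +175.7° to -117.1° is +67.2°.
Midpoint longitude = +175.7° + (+67.2°)/2 = +175.7° + 33.6° = +209.3°.
Normalise into (−180°, 180°]: -150.7°.
(The naïve average (+175.7 + -117.1)/2 = 29.3° is on the wrong side of the globe.)

150.7°W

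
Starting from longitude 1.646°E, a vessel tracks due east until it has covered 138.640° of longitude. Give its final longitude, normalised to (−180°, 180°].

140.286°E

Start at +1.646°; shift +138.640° → +140.286°.
+140.286° already lies in (−180°, 180°].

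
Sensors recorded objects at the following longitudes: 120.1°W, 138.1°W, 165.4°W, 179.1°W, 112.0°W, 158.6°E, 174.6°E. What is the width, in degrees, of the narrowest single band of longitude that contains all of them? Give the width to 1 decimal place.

89.4°

Sort the longitudes: -179.1°, -165.4°, -138.1°, -120.1°, -112.0°, +158.6°, +174.6°.
Eastward gaps between consecutive values (wrapping around): 13.7°, 27.3°, 18.0°, 8.1°, 270.6°, 16.0°, 6.3°.
Largest gap = 270.6° ⇒ minimal covering band is its complement: 360° − 270.6° = 89.4°.
Band runs from +158.6° eastward to -112.0°, crossing the antimeridian.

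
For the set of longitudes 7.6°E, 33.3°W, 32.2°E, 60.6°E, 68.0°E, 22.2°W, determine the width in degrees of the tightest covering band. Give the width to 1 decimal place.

101.3°

Sort the longitudes: -33.3°, -22.2°, +7.6°, +32.2°, +60.6°, +68.0°.
Eastward gaps between consecutive values (wrapping around): 11.1°, 29.8°, 24.6°, 28.4°, 7.4°, 258.7°.
Largest gap = 258.7° ⇒ minimal covering band is its complement: 360° − 258.7° = 101.3°.
Band runs from -33.3° eastward to +68.0°.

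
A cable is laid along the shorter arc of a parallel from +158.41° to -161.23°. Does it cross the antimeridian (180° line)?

Naïve |-161.23 − 158.41| = 319.64° > 180°, so the shorter arc goes the other way round — across 180°.
Signed shortest Δλ = ((-161.23 − 158.41 + 180) mod 360) − 180 = 40.36°.
Going east by 40.36° from +158.41° passes through 180° before reaching -161.23°.

Yes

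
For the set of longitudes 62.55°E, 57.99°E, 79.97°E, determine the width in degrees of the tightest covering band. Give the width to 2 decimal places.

Sort the longitudes: +57.99°, +62.55°, +79.97°.
Eastward gaps between consecutive values (wrapping around): 4.56°, 17.42°, 338.02°.
Largest gap = 338.02° ⇒ minimal covering band is its complement: 360° − 338.02° = 21.98°.
Band runs from +57.99° eastward to +79.97°.

21.98°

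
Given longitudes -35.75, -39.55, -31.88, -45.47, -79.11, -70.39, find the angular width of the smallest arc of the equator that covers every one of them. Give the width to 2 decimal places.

Sort the longitudes: -79.11°, -70.39°, -45.47°, -39.55°, -35.75°, -31.88°.
Eastward gaps between consecutive values (wrapping around): 8.72°, 24.92°, 5.92°, 3.80°, 3.87°, 312.77°.
Largest gap = 312.77° ⇒ minimal covering band is its complement: 360° − 312.77° = 47.23°.
Band runs from -79.11° eastward to -31.88°.

47.23°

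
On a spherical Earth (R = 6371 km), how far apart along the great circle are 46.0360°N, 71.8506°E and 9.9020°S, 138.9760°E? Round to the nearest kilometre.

9099 km

Δλ = 138.9760 − 71.8506 = 67.1254°.
Δφ = -9.9020 − 46.0360 = -55.9380°.
a = sin²(Δφ/2) + cos φ₁ · cos φ₂ · sin²(Δλ/2) = 0.428973.
c = 2·atan2(√a, √(1−a)) = 1.42826 rad → d = 6371·c ≈ 9099.45 km.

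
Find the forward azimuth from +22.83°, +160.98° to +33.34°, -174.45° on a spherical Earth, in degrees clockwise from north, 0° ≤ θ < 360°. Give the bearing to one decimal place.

Δλ = -174.45 − 160.98 = -335.43°; wrapped into (−180°, 180°]: 24.57°.
θ = atan2( sin Δλ · cos φ₂ , cos φ₁ · sin φ₂ − sin φ₁ · cos φ₂ · cos Δλ )
  = atan2(0.34737, 0.21176) = 58.634° → normalised to [0°, 360°): 58.634°.

58.6°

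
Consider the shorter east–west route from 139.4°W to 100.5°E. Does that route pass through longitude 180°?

Naïve |100.5 − -139.4| = 239.9° > 180°, so the shorter arc goes the other way round — across 180°.
Signed shortest Δλ = ((100.5 − -139.4 + 180) mod 360) − 180 = -120.1°.
Going west by 120.1° from -139.4° passes through 180° before reaching +100.5°.

Yes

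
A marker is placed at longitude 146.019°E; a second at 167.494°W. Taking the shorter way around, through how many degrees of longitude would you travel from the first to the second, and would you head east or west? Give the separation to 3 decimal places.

46.487° east

Raw difference: -167.494 − 146.019 = -313.513°.
Normalise into (−180°, 180°]: -313.513° + 360° = 46.487°.
Positive ⇒ the second point lies to the east; separation 46.487°.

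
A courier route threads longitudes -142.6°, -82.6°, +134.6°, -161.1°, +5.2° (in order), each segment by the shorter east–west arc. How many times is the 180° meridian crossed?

2

Leg 1: -142.6° → -82.6°, shortest Δλ = 60.0° (east) — does not cross 180°.
Leg 2: -82.6° → +134.6°, shortest Δλ = -142.8° (west) — crosses 180°.
Leg 3: +134.6° → -161.1°, shortest Δλ = 64.3° (east) — crosses 180°.
Leg 4: -161.1° → +5.2°, shortest Δλ = 166.3° (east) — does not cross 180°.
Total crossings: 2.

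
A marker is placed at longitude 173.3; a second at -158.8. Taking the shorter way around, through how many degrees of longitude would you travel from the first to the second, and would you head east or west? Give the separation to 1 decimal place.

Raw difference: -158.8 − 173.3 = -332.1°.
Normalise into (−180°, 180°]: -332.1° + 360° = 27.9°.
Positive ⇒ the second point lies to the east; separation 27.9°.

27.9° east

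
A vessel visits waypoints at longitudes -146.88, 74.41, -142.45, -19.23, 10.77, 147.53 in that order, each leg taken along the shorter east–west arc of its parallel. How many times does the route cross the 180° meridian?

2

Leg 1: -146.88° → +74.41°, shortest Δλ = -138.71° (west) — crosses 180°.
Leg 2: +74.41° → -142.45°, shortest Δλ = 143.14° (east) — crosses 180°.
Leg 3: -142.45° → -19.23°, shortest Δλ = 123.22° (east) — does not cross 180°.
Leg 4: -19.23° → +10.77°, shortest Δλ = 30.0° (east) — does not cross 180°.
Leg 5: +10.77° → +147.53°, shortest Δλ = 136.76° (east) — does not cross 180°.
Total crossings: 2.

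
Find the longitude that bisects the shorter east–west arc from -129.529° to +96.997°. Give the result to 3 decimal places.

Signed shortest Δλ from -129.529° to +96.997° is -133.474°.
Midpoint longitude = -129.529° + (-133.474°)/2 = -129.529° − 66.737° = -196.266°.
Normalise into (−180°, 180°]: +163.734°.
(The naïve average (-129.529 + +96.997)/2 = -16.266° is on the wrong side of the globe.)

+163.734°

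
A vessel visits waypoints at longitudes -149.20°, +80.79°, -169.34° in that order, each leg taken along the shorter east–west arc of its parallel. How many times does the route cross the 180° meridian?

2

Leg 1: -149.20° → +80.79°, shortest Δλ = -130.01° (west) — crosses 180°.
Leg 2: +80.79° → -169.34°, shortest Δλ = 109.87° (east) — crosses 180°.
Total crossings: 2.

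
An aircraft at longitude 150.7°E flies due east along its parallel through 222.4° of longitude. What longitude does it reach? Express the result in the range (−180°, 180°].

Start at +150.7°; shift +222.4° → +373.1°.
+373.1° lies outside (−180°, 180°]; subtract 360° → +13.1°.

13.1°E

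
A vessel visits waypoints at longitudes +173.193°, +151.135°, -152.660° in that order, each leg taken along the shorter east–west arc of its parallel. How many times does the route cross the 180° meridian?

1

Leg 1: +173.193° → +151.135°, shortest Δλ = -22.058° (west) — does not cross 180°.
Leg 2: +151.135° → -152.660°, shortest Δλ = 56.205° (east) — crosses 180°.
Total crossings: 1.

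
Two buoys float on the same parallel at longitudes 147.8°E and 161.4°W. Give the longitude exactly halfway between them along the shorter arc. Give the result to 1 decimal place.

173.2°E

Signed shortest Δλ from +147.8° to -161.4° is +50.8°.
Midpoint longitude = +147.8° + (+50.8°)/2 = +147.8° + 25.4° = +173.2°.
(The naïve average (+147.8 + -161.4)/2 = -6.8° is on the wrong side of the globe.)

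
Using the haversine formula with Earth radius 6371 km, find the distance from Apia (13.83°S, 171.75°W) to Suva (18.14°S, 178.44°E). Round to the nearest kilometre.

1153 km

Δλ = 178.44 − -171.75 = 350.19°; wrapped into (−180°, 180°]: -9.81°.
Δφ = -18.14 − -13.83 = -4.31°.
a = sin²(Δφ/2) + cos φ₁ · cos φ₂ · sin²(Δλ/2) = 0.008160.
c = 2·atan2(√a, √(1−a)) = 0.18091 rad → d = 6371·c ≈ 1152.60 km.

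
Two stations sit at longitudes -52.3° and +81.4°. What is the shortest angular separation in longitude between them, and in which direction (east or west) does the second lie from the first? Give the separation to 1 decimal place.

Raw difference: 81.4 − -52.3 = 133.7°.
Normalise into (−180°, 180°]: 133.7° stays 133.7°.
Positive ⇒ the second point lies to the east; separation 133.7°.

133.7° east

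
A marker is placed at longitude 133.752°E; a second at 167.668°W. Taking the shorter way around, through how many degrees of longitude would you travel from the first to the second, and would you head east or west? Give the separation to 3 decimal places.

58.580° east

Raw difference: -167.668 − 133.752 = -301.42°.
Normalise into (−180°, 180°]: -301.42° + 360° = 58.58°.
Positive ⇒ the second point lies to the east; separation 58.580°.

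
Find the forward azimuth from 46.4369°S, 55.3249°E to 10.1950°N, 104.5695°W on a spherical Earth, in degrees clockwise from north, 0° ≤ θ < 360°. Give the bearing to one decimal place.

211.7°

Δλ = -104.5695 − 55.3249 = -159.8944°.
θ = atan2( sin Δλ · cos φ₂ , cos φ₁ · sin φ₂ − sin φ₁ · cos φ₂ · cos Δλ )
  = atan2(-0.33832, -0.54774) = -148.297° → normalised to [0°, 360°): 211.703°.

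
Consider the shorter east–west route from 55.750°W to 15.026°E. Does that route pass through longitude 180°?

Signed shortest Δλ = ((15.026 − -55.750 + 180) mod 360) − 180 = 70.776°.
Going east by 70.776° from -55.750° reaches +15.026° without touching 180°.

No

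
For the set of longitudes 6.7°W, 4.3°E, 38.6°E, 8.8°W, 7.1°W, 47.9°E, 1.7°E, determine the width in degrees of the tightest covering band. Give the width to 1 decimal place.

Sort the longitudes: -8.8°, -7.1°, -6.7°, +1.7°, +4.3°, +38.6°, +47.9°.
Eastward gaps between consecutive values (wrapping around): 1.7°, 0.4°, 8.4°, 2.6°, 34.3°, 9.3°, 303.3°.
Largest gap = 303.3° ⇒ minimal covering band is its complement: 360° − 303.3° = 56.7°.
Band runs from -8.8° eastward to +47.9°.

56.7°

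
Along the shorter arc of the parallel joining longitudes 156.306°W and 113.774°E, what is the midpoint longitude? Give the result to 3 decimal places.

158.734°E

Signed shortest Δλ from -156.306° to +113.774° is -89.920°.
Midpoint longitude = -156.306° + (-89.920°)/2 = -156.306° − 44.960° = -201.266°.
Normalise into (−180°, 180°]: +158.734°.
(The naïve average (-156.306 + +113.774)/2 = -21.266° is on the wrong side of the globe.)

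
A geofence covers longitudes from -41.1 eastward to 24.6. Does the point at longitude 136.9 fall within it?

Band width going east from -41.1° to +24.6°: ((24.6 − -41.1) mod 360) = 65.7°.
Offset of +136.9° east of the west edge: ((136.9 − -41.1) mod 360) = 178.0°.
178.0° > 65.7° ⇒ outside.

No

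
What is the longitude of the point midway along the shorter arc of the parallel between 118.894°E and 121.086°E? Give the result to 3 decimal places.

Signed shortest Δλ from +118.894° to +121.086° is +2.192°.
Midpoint longitude = +118.894° + (+2.192°)/2 = +118.894° + 1.096° = +119.990°.

119.990°E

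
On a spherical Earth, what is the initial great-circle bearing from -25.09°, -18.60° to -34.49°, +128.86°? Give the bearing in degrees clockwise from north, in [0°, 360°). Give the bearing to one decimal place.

151.2°

Δλ = 128.86 − -18.60 = 147.46°.
θ = atan2( sin Δλ · cos φ₂ , cos φ₁ · sin φ₂ − sin φ₁ · cos φ₂ · cos Δλ )
  = atan2(0.44334, -0.80747) = 151.231° → normalised to [0°, 360°): 151.231°.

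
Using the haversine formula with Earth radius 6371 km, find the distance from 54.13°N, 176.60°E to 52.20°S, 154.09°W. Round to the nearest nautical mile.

Δλ = -154.09 − 176.60 = -330.69°; wrapped into (−180°, 180°]: 29.31°.
Δφ = -52.20 − 54.13 = -106.33°.
a = sin²(Δφ/2) + cos φ₁ · cos φ₂ · sin²(Δλ/2) = 0.663572.
c = 2·atan2(√a, √(1−a)) = 1.90408 rad → d = 6371·c ≈ 12130.87 km ≈ 6550.14 nmi.

6550 nmi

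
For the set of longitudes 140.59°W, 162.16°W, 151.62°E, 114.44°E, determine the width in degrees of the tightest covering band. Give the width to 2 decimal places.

Sort the longitudes: -162.16°, -140.59°, +114.44°, +151.62°.
Eastward gaps between consecutive values (wrapping around): 21.57°, 255.03°, 37.18°, 46.22°.
Largest gap = 255.03° ⇒ minimal covering band is its complement: 360° − 255.03° = 104.97°.
Band runs from +114.44° eastward to -140.59°, crossing the antimeridian.

104.97°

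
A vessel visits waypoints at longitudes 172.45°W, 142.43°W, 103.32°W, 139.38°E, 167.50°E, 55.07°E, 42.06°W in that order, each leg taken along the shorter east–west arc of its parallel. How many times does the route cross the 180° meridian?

1

Leg 1: -172.45° → -142.43°, shortest Δλ = 30.02° (east) — does not cross 180°.
Leg 2: -142.43° → -103.32°, shortest Δλ = 39.11° (east) — does not cross 180°.
Leg 3: -103.32° → +139.38°, shortest Δλ = -117.3° (west) — crosses 180°.
Leg 4: +139.38° → +167.50°, shortest Δλ = 28.12° (east) — does not cross 180°.
Leg 5: +167.50° → +55.07°, shortest Δλ = -112.43° (west) — does not cross 180°.
Leg 6: +55.07° → -42.06°, shortest Δλ = -97.13° (west) — does not cross 180°.
Total crossings: 1.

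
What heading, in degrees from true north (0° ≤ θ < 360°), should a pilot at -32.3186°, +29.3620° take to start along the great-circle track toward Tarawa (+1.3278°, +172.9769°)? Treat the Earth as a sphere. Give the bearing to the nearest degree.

Δλ = 172.9769 − 29.3620 = 143.6149°.
θ = atan2( sin Δλ · cos φ₂ , cos φ₁ · sin φ₂ − sin φ₁ · cos φ₂ · cos Δλ )
  = atan2(0.59305, -0.41070) = 124.704° → normalised to [0°, 360°): 124.704°.

125°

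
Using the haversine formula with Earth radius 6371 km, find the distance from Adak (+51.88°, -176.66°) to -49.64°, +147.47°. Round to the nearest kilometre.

11786 km

Δλ = 147.47 − -176.66 = 324.13°; wrapped into (−180°, 180°]: -35.87°.
Δφ = -49.64 − 51.88 = -101.52°.
a = sin²(Δφ/2) + cos φ₁ · cos φ₂ · sin²(Δλ/2) = 0.637763.
c = 2·atan2(√a, √(1−a)) = 1.84993 rad → d = 6371·c ≈ 11785.92 km.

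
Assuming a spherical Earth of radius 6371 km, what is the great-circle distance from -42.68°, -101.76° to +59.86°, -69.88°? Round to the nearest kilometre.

11768 km

Δλ = -69.88 − -101.76 = 31.88°.
Δφ = 59.86 − -42.68 = 102.54°.
a = sin²(Δφ/2) + cos φ₁ · cos φ₂ · sin²(Δλ/2) = 0.636401.
c = 2·atan2(√a, √(1−a)) = 1.84710 rad → d = 6371·c ≈ 11767.88 km.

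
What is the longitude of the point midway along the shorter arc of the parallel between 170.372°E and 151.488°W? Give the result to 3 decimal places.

170.558°W

Signed shortest Δλ from +170.372° to -151.488° is +38.140°.
Midpoint longitude = +170.372° + (+38.140°)/2 = +170.372° + 19.070° = +189.442°.
Normalise into (−180°, 180°]: -170.558°.
(The naïve average (+170.372 + -151.488)/2 = 9.442° is on the wrong side of the globe.)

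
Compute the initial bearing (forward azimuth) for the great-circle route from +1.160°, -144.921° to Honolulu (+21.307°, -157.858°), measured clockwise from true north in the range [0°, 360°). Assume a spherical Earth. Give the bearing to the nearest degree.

329°

Δλ = -157.858 − -144.921 = -12.937°.
θ = atan2( sin Δλ · cos φ₂ , cos φ₁ · sin φ₂ − sin φ₁ · cos φ₂ · cos Δλ )
  = atan2(-0.20858, 0.34491) = -31.163° → normalised to [0°, 360°): 328.837°.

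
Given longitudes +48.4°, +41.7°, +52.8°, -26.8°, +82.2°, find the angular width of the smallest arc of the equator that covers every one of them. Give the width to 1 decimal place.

Sort the longitudes: -26.8°, +41.7°, +48.4°, +52.8°, +82.2°.
Eastward gaps between consecutive values (wrapping around): 68.5°, 6.7°, 4.4°, 29.4°, 251.0°.
Largest gap = 251.0° ⇒ minimal covering band is its complement: 360° − 251.0° = 109.0°.
Band runs from -26.8° eastward to +82.2°.

109.0°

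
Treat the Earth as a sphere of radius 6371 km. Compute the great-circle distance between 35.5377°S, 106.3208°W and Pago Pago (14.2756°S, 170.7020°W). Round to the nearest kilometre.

Δλ = -170.7020 − -106.3208 = -64.3812°.
Δφ = -14.2756 − -35.5377 = 21.2621°.
a = sin²(Δφ/2) + cos φ₁ · cos φ₂ · sin²(Δλ/2) = 0.257848.
c = 2·atan2(√a, √(1−a)) = 1.06523 rad → d = 6371·c ≈ 6786.57 km.

6787 km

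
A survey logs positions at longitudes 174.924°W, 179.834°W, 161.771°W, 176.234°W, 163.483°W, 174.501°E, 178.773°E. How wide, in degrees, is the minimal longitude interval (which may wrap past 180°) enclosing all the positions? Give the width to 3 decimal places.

23.728°

Sort the longitudes: -179.834°, -176.234°, -174.924°, -163.483°, -161.771°, +174.501°, +178.773°.
Eastward gaps between consecutive values (wrapping around): 3.600°, 1.310°, 11.441°, 1.712°, 336.272°, 4.272°, 1.393°.
Largest gap = 336.272° ⇒ minimal covering band is its complement: 360° − 336.272° = 23.728°.
Band runs from +174.501° eastward to -161.771°, crossing the antimeridian.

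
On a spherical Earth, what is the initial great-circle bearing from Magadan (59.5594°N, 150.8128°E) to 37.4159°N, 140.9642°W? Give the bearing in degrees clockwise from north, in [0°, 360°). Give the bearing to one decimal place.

85.8°

Δλ = -140.9642 − 150.8128 = -291.7770°; wrapped into (−180°, 180°]: 68.2230°.
θ = atan2( sin Δλ · cos φ₂ , cos φ₁ · sin φ₂ − sin φ₁ · cos φ₂ · cos Δλ )
  = atan2(0.73756, 0.05379) = 85.829° → normalised to [0°, 360°): 85.829°.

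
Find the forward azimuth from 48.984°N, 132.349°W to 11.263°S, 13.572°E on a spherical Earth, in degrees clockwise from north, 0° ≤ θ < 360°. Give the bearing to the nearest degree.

Δλ = 13.572 − -132.349 = 145.921°.
θ = atan2( sin Δλ · cos φ₂ , cos φ₁ · sin φ₂ − sin φ₁ · cos φ₂ · cos Δλ )
  = atan2(0.54954, 0.48473) = 48.586° → normalised to [0°, 360°): 48.586°.

49°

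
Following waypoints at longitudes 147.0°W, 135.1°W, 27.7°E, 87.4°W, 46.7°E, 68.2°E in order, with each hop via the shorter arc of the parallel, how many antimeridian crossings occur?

0

Leg 1: -147.0° → -135.1°, shortest Δλ = 11.9° (east) — does not cross 180°.
Leg 2: -135.1° → +27.7°, shortest Δλ = 162.8° (east) — does not cross 180°.
Leg 3: +27.7° → -87.4°, shortest Δλ = -115.1° (west) — does not cross 180°.
Leg 4: -87.4° → +46.7°, shortest Δλ = 134.1° (east) — does not cross 180°.
Leg 5: +46.7° → +68.2°, shortest Δλ = 21.5° (east) — does not cross 180°.
Total crossings: 0.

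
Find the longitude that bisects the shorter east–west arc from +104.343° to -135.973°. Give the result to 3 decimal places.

Signed shortest Δλ from +104.343° to -135.973° is +119.684°.
Midpoint longitude = +104.343° + (+119.684°)/2 = +104.343° + 59.842° = +164.185°.
(The naïve average (+104.343 + -135.973)/2 = -15.815° is on the wrong side of the globe.)

+164.185°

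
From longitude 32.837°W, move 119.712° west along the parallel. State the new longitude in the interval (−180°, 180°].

152.549°W

Start at -32.837°; shift −119.712° → -152.549°.
-152.549° already lies in (−180°, 180°].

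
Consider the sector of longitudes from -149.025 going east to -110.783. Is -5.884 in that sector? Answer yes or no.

Band width going east from -149.025° to -110.783°: ((-110.783 − -149.025) mod 360) = 38.242°.
Offset of -5.884° east of the west edge: ((-5.884 − -149.025) mod 360) = 143.141°.
143.141° > 38.242° ⇒ outside.

No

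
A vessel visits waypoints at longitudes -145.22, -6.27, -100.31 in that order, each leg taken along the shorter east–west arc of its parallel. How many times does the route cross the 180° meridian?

0

Leg 1: -145.22° → -6.27°, shortest Δλ = 138.95° (east) — does not cross 180°.
Leg 2: -6.27° → -100.31°, shortest Δλ = -94.04° (west) — does not cross 180°.
Total crossings: 0.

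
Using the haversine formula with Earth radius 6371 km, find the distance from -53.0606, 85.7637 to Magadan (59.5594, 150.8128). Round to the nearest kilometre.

Δλ = 150.8128 − 85.7637 = 65.0491°.
Δφ = 59.5594 − -53.0606 = 112.6200°.
a = sin²(Δφ/2) + cos φ₁ · cos φ₂ · sin²(Δλ/2) = 0.780327.
c = 2·atan2(√a, √(1−a)) = 2.16597 rad → d = 6371·c ≈ 13799.41 km.

13799 km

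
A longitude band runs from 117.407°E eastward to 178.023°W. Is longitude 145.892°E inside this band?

Yes

Band width going east from +117.407° to -178.023°: ((-178.023 − 117.407) mod 360) = 64.570°.
Offset of +145.892° east of the west edge: ((145.892 − 117.407) mod 360) = 28.485°.
28.485° ≤ 64.570° ⇒ inside.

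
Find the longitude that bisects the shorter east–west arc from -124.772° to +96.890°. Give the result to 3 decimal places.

Signed shortest Δλ from -124.772° to +96.890° is -138.338°.
Midpoint longitude = -124.772° + (-138.338°)/2 = -124.772° − 69.169° = -193.941°.
Normalise into (−180°, 180°]: +166.059°.
(The naïve average (-124.772 + +96.890)/2 = -13.941° is on the wrong side of the globe.)

+166.059°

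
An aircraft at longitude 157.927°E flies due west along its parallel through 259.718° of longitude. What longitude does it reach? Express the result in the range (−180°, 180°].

Start at +157.927°; shift −259.718° → -101.791°.
-101.791° already lies in (−180°, 180°].

101.791°W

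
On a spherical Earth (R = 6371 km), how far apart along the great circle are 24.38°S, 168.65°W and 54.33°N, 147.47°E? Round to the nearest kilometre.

9705 km

Δλ = 147.47 − -168.65 = 316.12°; wrapped into (−180°, 180°]: -43.88°.
Δφ = 54.33 − -24.38 = 78.71°.
a = sin²(Δφ/2) + cos φ₁ · cos φ₂ · sin²(Δλ/2) = 0.476258.
c = 2·atan2(√a, √(1−a)) = 1.52330 rad → d = 6371·c ≈ 9704.91 km.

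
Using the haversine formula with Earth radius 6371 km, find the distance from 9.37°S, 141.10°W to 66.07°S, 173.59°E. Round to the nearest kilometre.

Δλ = 173.59 − -141.10 = 314.69°; wrapped into (−180°, 180°]: -45.31°.
Δφ = -66.07 − -9.37 = -56.70°.
a = sin²(Δφ/2) + cos φ₁ · cos φ₂ · sin²(Δλ/2) = 0.284865.
c = 2·atan2(√a, √(1−a)) = 1.12601 rad → d = 6371·c ≈ 7173.78 km.

7174 km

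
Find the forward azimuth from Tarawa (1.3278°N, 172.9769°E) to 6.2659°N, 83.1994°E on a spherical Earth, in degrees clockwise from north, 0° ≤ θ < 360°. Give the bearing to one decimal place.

276.3°

Δλ = 83.1994 − 172.9769 = -89.7775°.
θ = atan2( sin Δλ · cos φ₂ , cos φ₁ · sin φ₂ − sin φ₁ · cos φ₂ · cos Δλ )
  = atan2(-0.99402, 0.10902) = -83.741° → normalised to [0°, 360°): 276.259°.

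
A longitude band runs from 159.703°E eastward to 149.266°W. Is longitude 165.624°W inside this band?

Band width going east from +159.703° to -149.266°: ((-149.266 − 159.703) mod 360) = 51.031°.
Offset of -165.624° east of the west edge: ((-165.624 − 159.703) mod 360) = 34.673°.
34.673° ≤ 51.031° ⇒ inside.

Yes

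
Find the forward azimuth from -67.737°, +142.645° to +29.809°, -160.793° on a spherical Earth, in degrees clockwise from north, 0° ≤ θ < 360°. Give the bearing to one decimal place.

48.9°

Δλ = -160.793 − 142.645 = -303.438°; wrapped into (−180°, 180°]: 56.562°.
θ = atan2( sin Δλ · cos φ₂ , cos φ₁ · sin φ₂ − sin φ₁ · cos φ₂ · cos Δλ )
  = atan2(0.72407, 0.63082) = 48.937° → normalised to [0°, 360°): 48.937°.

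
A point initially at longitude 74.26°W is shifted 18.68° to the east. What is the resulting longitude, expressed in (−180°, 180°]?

55.58°W

Start at -74.26°; shift +18.68° → -55.58°.
-55.58° already lies in (−180°, 180°].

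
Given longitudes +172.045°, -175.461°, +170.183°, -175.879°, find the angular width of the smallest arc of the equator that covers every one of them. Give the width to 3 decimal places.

Sort the longitudes: -175.879°, -175.461°, +170.183°, +172.045°.
Eastward gaps between consecutive values (wrapping around): 0.418°, 345.644°, 1.862°, 12.076°.
Largest gap = 345.644° ⇒ minimal covering band is its complement: 360° − 345.644° = 14.356°.
Band runs from +170.183° eastward to -175.461°, crossing the antimeridian.

14.356°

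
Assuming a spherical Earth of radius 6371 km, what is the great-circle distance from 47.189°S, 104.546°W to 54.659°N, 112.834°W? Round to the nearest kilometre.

11352 km

Δλ = -112.834 − -104.546 = -8.288°.
Δφ = 54.659 − -47.189 = 101.848°.
a = sin²(Δφ/2) + cos φ₁ · cos φ₂ · sin²(Δλ/2) = 0.604711.
c = 2·atan2(√a, √(1−a)) = 1.78178 rad → d = 6371·c ≈ 11351.72 km.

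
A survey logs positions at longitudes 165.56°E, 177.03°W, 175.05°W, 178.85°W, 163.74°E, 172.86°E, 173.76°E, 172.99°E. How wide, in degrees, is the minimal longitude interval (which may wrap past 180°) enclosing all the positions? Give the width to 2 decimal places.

21.21°

Sort the longitudes: -178.85°, -177.03°, -175.05°, +163.74°, +165.56°, +172.86°, +172.99°, +173.76°.
Eastward gaps between consecutive values (wrapping around): 1.82°, 1.98°, 338.79°, 1.82°, 7.30°, 0.13°, 0.77°, 7.39°.
Largest gap = 338.79° ⇒ minimal covering band is its complement: 360° − 338.79° = 21.21°.
Band runs from +163.74° eastward to -175.05°, crossing the antimeridian.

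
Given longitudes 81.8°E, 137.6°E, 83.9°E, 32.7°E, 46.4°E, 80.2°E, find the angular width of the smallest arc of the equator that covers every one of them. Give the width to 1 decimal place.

Sort the longitudes: +32.7°, +46.4°, +80.2°, +81.8°, +83.9°, +137.6°.
Eastward gaps between consecutive values (wrapping around): 13.7°, 33.8°, 1.6°, 2.1°, 53.7°, 255.1°.
Largest gap = 255.1° ⇒ minimal covering band is its complement: 360° − 255.1° = 104.9°.
Band runs from +32.7° eastward to +137.6°.

104.9°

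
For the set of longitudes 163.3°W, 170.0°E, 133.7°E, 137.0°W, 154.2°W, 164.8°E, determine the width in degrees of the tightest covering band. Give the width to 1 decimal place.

89.3°

Sort the longitudes: -163.3°, -154.2°, -137.0°, +133.7°, +164.8°, +170.0°.
Eastward gaps between consecutive values (wrapping around): 9.1°, 17.2°, 270.7°, 31.1°, 5.2°, 26.7°.
Largest gap = 270.7° ⇒ minimal covering band is its complement: 360° − 270.7° = 89.3°.
Band runs from +133.7° eastward to -137.0°, crossing the antimeridian.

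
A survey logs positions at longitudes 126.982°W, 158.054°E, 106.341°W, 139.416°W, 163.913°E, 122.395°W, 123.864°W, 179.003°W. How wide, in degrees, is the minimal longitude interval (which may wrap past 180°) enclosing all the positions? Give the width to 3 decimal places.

95.605°

Sort the longitudes: -179.003°, -139.416°, -126.982°, -123.864°, -122.395°, -106.341°, +158.054°, +163.913°.
Eastward gaps between consecutive values (wrapping around): 39.587°, 12.434°, 3.118°, 1.469°, 16.054°, 264.395°, 5.859°, 17.084°.
Largest gap = 264.395° ⇒ minimal covering band is its complement: 360° − 264.395° = 95.605°.
Band runs from +158.054° eastward to -106.341°, crossing the antimeridian.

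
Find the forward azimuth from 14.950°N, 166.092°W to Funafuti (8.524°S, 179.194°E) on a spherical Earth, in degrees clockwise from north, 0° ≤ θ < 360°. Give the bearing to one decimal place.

Δλ = 179.194 − -166.092 = 345.286°; wrapped into (−180°, 180°]: -14.714°.
θ = atan2( sin Δλ · cos φ₂ , cos φ₁ · sin φ₂ − sin φ₁ · cos φ₂ · cos Δλ )
  = atan2(-0.25119, -0.38997) = -147.213° → normalised to [0°, 360°): 212.787°.

212.8°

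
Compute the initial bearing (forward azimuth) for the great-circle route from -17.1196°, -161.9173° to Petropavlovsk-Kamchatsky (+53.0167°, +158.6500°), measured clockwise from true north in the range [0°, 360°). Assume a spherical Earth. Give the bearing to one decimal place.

337.0°

Δλ = 158.6500 − -161.9173 = 320.5673°; wrapped into (−180°, 180°]: -39.4327°.
θ = atan2( sin Δλ · cos φ₂ , cos φ₁ · sin φ₂ − sin φ₁ · cos φ₂ · cos Δλ )
  = atan2(-0.38211, 0.90019) = -23.000° → normalised to [0°, 360°): 337.000°.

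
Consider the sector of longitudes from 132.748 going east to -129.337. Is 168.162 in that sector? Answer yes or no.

Band width going east from +132.748° to -129.337°: ((-129.337 − 132.748) mod 360) = 97.915°.
Offset of +168.162° east of the west edge: ((168.162 − 132.748) mod 360) = 35.414°.
35.414° ≤ 97.915° ⇒ inside.

Yes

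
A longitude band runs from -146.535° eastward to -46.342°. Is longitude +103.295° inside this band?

Band width going east from -146.535° to -46.342°: ((-46.342 − -146.535) mod 360) = 100.193°.
Offset of +103.295° east of the west edge: ((103.295 − -146.535) mod 360) = 249.830°.
249.830° > 100.193° ⇒ outside.

No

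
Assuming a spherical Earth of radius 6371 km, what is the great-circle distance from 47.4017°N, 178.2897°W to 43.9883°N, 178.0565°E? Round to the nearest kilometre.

474 km

Δλ = 178.0565 − -178.2897 = 356.3462°; wrapped into (−180°, 180°]: -3.6538°.
Δφ = 43.9883 − 47.4017 = -3.4134°.
a = sin²(Δφ/2) + cos φ₁ · cos φ₂ · sin²(Δλ/2) = 0.001382.
c = 2·atan2(√a, √(1−a)) = 0.07437 rad → d = 6371·c ≈ 473.79 km.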